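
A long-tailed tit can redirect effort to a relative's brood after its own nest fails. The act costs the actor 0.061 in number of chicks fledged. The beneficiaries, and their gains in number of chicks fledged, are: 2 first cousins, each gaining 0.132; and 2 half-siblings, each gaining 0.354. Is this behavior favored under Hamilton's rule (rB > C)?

Hamilton's rule: the trait is favored when the sum of r·B over every recipient exceeds the actor's cost C.
r to a first cousin = 1/8 (first cousins share one grandparent pair — two paths of length 4: r = 2·(1/2)^4 = 1/8).
r to a half-sibling = 0.25 (half-sibs share one parent — one path of length 2: r = (1/2)^2 = 1/4).
Summing one r·B term per recipient: 2·0.125·0.132 + 2·0.25·0.354 = 0.21.
0.21 > 0.061: the indirect benefit exceeds the cost.

Yes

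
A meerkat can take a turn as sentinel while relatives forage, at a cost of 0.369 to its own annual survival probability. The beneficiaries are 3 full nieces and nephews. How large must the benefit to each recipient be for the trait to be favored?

0.492

r to a full niece or nephew = 0.25 (full aunt/uncle↔niece/nephew: two paths of length 3 through the shared grandparent pair: r = 2·(1/2)^3 = 1/4).
Hamilton's rule with n recipients of equal r: n·r·B > C, so B > C/(n·r) = 0.369/(3·0.25) = 0.492.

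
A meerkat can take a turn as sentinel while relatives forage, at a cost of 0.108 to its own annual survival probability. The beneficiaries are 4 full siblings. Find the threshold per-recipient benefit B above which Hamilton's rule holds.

r to a full sibling = 0.5 (full sibs share both parents — two paths of length 2: r = 2·(1/2)^2 = 1/2).
Hamilton's rule with n recipients of equal r: n·r·B > C, so B > C/(n·r) = 0.108/(4·0.5) = 0.054.

0.054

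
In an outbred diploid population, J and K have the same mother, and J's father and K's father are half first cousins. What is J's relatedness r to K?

Independent pedigree routes through distinct common ancestors add.
J and K are related in two ways: half-sibs through their shared mother (r = 1/4) and half second cousins through their fathers (r = 1/64).
r = 1/4 + 1/64 = 0.265625.

0.265625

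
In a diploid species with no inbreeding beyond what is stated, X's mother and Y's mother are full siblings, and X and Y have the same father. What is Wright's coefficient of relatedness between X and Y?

With two independent routes of shared ancestry, r is the sum of the two contributions.
X and Y are related in two ways: first cousins through their mothers (r = 1/8) and half-sibs through their shared father (r = 1/4).
r = 1/8 + 1/4 = 0.375.

0.375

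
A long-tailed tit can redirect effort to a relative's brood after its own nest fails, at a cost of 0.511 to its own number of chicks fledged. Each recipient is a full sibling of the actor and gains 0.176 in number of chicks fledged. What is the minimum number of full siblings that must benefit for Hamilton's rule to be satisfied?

6

r to a full sibling = 0.5 (full sibs share both parents — two paths of length 2: r = 2·(1/2)^2 = 1/2).
Hamilton's rule: n·r·B > C  ⇒  n > C/(r·B) = 0.511/(0.5·0.176) = 5.807.
The smallest integer exceeding 5.807 is 6.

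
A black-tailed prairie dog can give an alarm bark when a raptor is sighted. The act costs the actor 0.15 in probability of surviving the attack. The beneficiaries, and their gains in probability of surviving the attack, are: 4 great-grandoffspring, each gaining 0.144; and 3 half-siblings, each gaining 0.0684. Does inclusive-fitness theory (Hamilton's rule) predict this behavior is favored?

Hamilton's rule: the trait is favored when the sum of r·B over every recipient exceeds the actor's cost C.
r to a great-grandoffspring = 0.125 (three parent–offspring links: r = (1/2)^3 = 1/8).
r to a half-sibling = 0.25 (half-sibs share one parent — one path of length 2: r = (1/2)^2 = 1/4).
Summing one r·B term per recipient: 4·0.125·0.144 + 3·0.25·0.0684 = 0.1233.
0.1233 < 0.15: the indirect benefit is less than the cost.

No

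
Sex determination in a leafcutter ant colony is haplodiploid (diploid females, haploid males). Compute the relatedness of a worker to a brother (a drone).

Her haploid brother carries none of their father's genes and a random half of their mother's genome; that half matches the maternal half of her own genome with probability 1/2: r = 1/2 · 1/2 = 1/4.

0.25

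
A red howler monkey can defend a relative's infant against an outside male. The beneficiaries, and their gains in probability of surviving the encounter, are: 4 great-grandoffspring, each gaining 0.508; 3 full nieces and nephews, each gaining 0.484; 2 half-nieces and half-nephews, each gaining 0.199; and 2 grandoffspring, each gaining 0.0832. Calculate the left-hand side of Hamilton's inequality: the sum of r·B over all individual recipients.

r to a great-grandoffspring = 1/8 (three parent–offspring links: r = (1/2)^3 = 1/8).
r to a full niece or nephew = 1/4 (full aunt/uncle↔niece/nephew: two paths of length 3 through the shared grandparent pair: r = 2·(1/2)^3 = 1/4).
r to a half-niece or half-nephew = 0.125 (half-aunt/uncle↔niece/nephew: one path of length 3: r = (1/2)^3 = 1/8).
r to a grandoffspring = 0.25 (two parent–offspring links: r = (1/2)^2 = 1/4).
Summing one r·B term per recipient: 4·0.125·0.508 + 3·0.25·0.484 + 2·0.125·0.199 + 2·0.25·0.0832 = 0.70835.

0.70835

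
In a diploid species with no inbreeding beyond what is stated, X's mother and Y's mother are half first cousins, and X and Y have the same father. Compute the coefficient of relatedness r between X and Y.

0.265625

With two independent routes of shared ancestry, r is the sum of the two contributions.
X and Y are related in two ways: half second cousins through their mothers (r = 1/64) and half-sibs through their shared father (r = 1/4).
r = 1/64 + 1/4 = 17/64 = 0.265625.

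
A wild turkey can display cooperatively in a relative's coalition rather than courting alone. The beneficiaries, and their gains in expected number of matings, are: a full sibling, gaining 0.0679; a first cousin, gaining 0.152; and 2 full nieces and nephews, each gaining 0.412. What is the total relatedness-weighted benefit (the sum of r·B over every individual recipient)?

0.25895

r to a full sibling = 0.5 (full sibs share both parents — two paths of length 2: r = 2·(1/2)^2 = 1/2).
r to a first cousin = 1/8 (first cousins share one grandparent pair — two paths of length 4: r = 2·(1/2)^4 = 1/8).
r to a full niece or nephew = 0.25 (full aunt/uncle↔niece/nephew: two paths of length 3 through the shared grandparent pair: r = 2·(1/2)^3 = 1/4).
Summing one r·B term per recipient: 1·0.5·0.0679 + 1·0.125·0.152 + 2·0.25·0.412 = 0.25895.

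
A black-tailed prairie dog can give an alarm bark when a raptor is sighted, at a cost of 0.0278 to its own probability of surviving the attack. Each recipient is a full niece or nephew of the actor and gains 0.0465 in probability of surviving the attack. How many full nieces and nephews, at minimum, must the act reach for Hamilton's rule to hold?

r to a full niece or nephew = 1/4 (full aunt/uncle↔niece/nephew: two paths of length 3 through the shared grandparent pair: r = 2·(1/2)^3 = 1/4).
Hamilton's rule: n·r·B > C  ⇒  n > C/(r·B) = 0.0278/(0.25·0.0465) = 2.391.
The smallest integer exceeding 2.391 is 3.

3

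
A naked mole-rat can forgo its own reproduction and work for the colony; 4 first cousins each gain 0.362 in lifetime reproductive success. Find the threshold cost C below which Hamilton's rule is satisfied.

0.181

r to a first cousin = 0.125 (first cousins share one grandparent pair — two paths of length 4: r = 2·(1/2)^4 = 1/8).
Hamilton's rule: n·r·B > C, so the trait is favored while C < n·r·B = 4·0.125·0.362 = 0.181.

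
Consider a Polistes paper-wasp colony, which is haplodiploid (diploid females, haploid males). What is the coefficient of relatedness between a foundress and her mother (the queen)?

One meiotic link between diploid queen and diploid daughter: r = 1/2.

0.5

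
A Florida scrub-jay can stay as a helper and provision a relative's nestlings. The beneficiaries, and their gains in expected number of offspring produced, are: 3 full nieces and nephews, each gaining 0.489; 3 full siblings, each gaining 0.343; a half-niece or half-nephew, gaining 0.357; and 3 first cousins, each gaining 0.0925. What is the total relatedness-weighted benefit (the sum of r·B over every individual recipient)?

r to a full niece or nephew = 1/4 (full aunt/uncle↔niece/nephew: two paths of length 3 through the shared grandparent pair: r = 2·(1/2)^3 = 1/4).
r to a full sibling = 0.5 (full sibs share both parents — two paths of length 2: r = 2·(1/2)^2 = 1/2).
r to a half-niece or half-nephew = 0.125 (half-aunt/uncle↔niece/nephew: one path of length 3: r = (1/2)^3 = 1/8).
r to a first cousin = 1/8 (first cousins share one grandparent pair — two paths of length 4: r = 2·(1/2)^4 = 1/8).
Summing one r·B term per recipient: 3·0.25·0.489 + 3·0.5·0.343 + 1·0.125·0.357 + 3·0.125·0.0925 = 0.9605625.

0.9605625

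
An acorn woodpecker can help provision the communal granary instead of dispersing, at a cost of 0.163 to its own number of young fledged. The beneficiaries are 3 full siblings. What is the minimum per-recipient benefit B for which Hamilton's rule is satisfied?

r to a full sibling = 0.5 (full sibs share both parents — two paths of length 2: r = 2·(1/2)^2 = 1/2).
Hamilton's rule with n recipients of equal r: n·r·B > C, so B > C/(n·r) = 0.163/(3·0.5) = 0.1087.

0.1087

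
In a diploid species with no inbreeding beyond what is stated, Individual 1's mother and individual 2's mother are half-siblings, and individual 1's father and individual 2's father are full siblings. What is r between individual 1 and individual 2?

0.1875

With two independent routes of shared ancestry, r is the sum of the two contributions.
Individual 1 and individual 2 are related in two ways: half first cousins through their mothers (r = 1/16) and first cousins through their fathers (r = 1/8).
r = 1/16 + 1/8 = 3/16 = 0.1875.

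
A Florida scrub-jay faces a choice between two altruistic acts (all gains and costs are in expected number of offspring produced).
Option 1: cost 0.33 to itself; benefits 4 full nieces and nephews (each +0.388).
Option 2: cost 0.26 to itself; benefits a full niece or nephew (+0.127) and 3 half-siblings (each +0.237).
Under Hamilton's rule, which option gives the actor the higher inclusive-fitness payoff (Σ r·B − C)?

Option 1

Option 1: r to a full niece or nephew = 0.25.
Option 1: Σ r·B − C = (4·0.25·0.388) − 0.33 = 0.058.
Option 2: r to a full niece or nephew = 0.25.
Option 2: r to a half-sibling = 0.25.
Option 2: Σ r·B − C = (1·0.25·0.127 + 3·0.25·0.237) − 0.26 = -0.0505.
Option 1 has the higher net inclusive-fitness payoff.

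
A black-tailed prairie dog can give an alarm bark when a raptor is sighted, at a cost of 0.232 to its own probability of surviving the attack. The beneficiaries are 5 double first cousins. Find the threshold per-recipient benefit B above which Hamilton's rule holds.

0.1856

r to a double first cousin = 1/4 (double first cousins share both grandparent pairs — four paths of length 4: r = 4·(1/2)^4 = 1/4).
Hamilton's rule with n recipients of equal r: n·r·B > C, so B > C/(n·r) = 0.232/(5·0.25) = 0.1856.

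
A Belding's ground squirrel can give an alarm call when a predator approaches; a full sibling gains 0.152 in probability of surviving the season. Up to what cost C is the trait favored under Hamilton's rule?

0.076

r to a full sibling = 0.5 (full sibs share both parents — two paths of length 2: r = 2·(1/2)^2 = 1/2).
Hamilton's rule: n·r·B > C, so the trait is favored while C < n·r·B = 1·0.5·0.152 = 0.076.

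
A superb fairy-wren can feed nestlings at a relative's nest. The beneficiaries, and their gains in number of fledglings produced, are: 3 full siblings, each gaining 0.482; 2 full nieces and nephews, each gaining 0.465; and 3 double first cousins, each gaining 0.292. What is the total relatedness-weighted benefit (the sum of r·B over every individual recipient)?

r to a full sibling = 1/2 (full sibs share both parents — two paths of length 2: r = 2·(1/2)^2 = 1/2).
r to a full niece or nephew = 1/4 (full aunt/uncle↔niece/nephew: two paths of length 3 through the shared grandparent pair: r = 2·(1/2)^3 = 1/4).
r to a double first cousin = 0.25 (double first cousins share both grandparent pairs — four paths of length 4: r = 4·(1/2)^4 = 1/4).
Summing one r·B term per recipient: 3·0.5·0.482 + 2·0.25·0.465 + 3·0.25·0.292 = 1.1745.

1.1745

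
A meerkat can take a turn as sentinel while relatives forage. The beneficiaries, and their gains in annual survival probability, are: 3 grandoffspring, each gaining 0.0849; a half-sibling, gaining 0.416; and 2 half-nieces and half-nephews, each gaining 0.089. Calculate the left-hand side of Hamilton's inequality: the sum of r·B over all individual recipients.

0.189925

r to a grandoffspring = 1/4 (two parent–offspring links: r = (1/2)^2 = 1/4).
r to a half-sibling = 0.25 (half-sibs share one parent — one path of length 2: r = (1/2)^2 = 1/4).
r to a half-niece or half-nephew = 0.125 (half-aunt/uncle↔niece/nephew: one path of length 3: r = (1/2)^3 = 1/8).
Summing one r·B term per recipient: 3·0.25·0.0849 + 1·0.25·0.416 + 2·0.125·0.089 = 0.189925.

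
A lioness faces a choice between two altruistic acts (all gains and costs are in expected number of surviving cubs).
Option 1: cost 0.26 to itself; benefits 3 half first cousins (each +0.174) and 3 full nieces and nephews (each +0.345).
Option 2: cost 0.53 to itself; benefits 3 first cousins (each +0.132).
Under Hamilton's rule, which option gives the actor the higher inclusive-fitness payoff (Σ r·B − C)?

Option 1

Option 1: r to a half first cousin = 0.0625.
Option 1: r to a full niece or nephew = 0.25.
Option 1: Σ r·B − C = (3·0.0625·0.174 + 3·0.25·0.345) − 0.26 = 0.031375.
Option 2: r to a first cousin = 0.125.
Option 2: Σ r·B − C = (3·0.125·0.132) − 0.53 = -0.4805.
Option 1 has the higher net inclusive-fitness payoff.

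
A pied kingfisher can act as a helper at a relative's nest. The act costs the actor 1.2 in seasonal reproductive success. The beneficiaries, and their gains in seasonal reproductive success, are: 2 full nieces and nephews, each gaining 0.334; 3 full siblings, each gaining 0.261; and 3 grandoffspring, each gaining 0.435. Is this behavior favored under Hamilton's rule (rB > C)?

Hamilton's rule: the trait is favored when the sum of r·B over every recipient exceeds the actor's cost C.
r to a full niece or nephew = 1/4 (full aunt/uncle↔niece/nephew: two paths of length 3 through the shared grandparent pair: r = 2·(1/2)^3 = 1/4).
r to a full sibling = 1/2 (full sibs share both parents — two paths of length 2: r = 2·(1/2)^2 = 1/2).
r to a grandoffspring = 0.25 (two parent–offspring links: r = (1/2)^2 = 1/4).
Summing one r·B term per recipient: 2·0.25·0.334 + 3·0.5·0.261 + 3·0.25·0.435 = 0.88475.
0.88475 < 1.2: the indirect benefit is less than the cost.

No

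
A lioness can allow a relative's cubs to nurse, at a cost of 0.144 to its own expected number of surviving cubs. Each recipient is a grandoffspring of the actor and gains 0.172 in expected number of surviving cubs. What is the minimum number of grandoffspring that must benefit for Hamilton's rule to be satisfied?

4

r to a grandoffspring = 0.25 (two parent–offspring links: r = (1/2)^2 = 1/4).
Hamilton's rule: n·r·B > C  ⇒  n > C/(r·B) = 0.144/(0.25·0.172) = 3.349.
The smallest integer exceeding 3.349 is 4.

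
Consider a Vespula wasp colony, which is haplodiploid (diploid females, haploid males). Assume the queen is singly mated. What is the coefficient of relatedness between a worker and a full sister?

Haplodiploid full sisters inherit their father's entire haploid genome identically (contributing 1/2) and on average half of their mother's contribution (1/2 · 1/2 = 1/4); r = 1/2 + 1/4 = 3/4.

0.75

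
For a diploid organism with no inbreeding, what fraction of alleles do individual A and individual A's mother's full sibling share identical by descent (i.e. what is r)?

0.25

Each parent–offspring link contributes a factor of 1/2, and independent paths through distinct common ancestors add.
Full aunt/uncle↔niece/nephew: two paths of length 3 through the shared grandparent pair: r = 2·(1/2)^3 = 1/4.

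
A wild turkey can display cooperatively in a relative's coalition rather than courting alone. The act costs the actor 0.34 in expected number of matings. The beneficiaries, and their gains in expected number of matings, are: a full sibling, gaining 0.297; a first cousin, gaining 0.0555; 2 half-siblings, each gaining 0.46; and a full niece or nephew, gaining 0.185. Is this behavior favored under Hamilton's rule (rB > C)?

Yes

Hamilton's rule: the trait is favored when the sum of r·B over every recipient exceeds the actor's cost C.
r to a full sibling = 0.5 (full sibs share both parents — two paths of length 2: r = 2·(1/2)^2 = 1/2).
r to a first cousin = 0.125 (first cousins share one grandparent pair — two paths of length 4: r = 2·(1/2)^4 = 1/8).
r to a half-sibling = 1/4 (half-sibs share one parent — one path of length 2: r = (1/2)^2 = 1/4).
r to a full niece or nephew = 1/4 (full aunt/uncle↔niece/nephew: two paths of length 3 through the shared grandparent pair: r = 2·(1/2)^3 = 1/4).
Summing one r·B term per recipient: 1·0.5·0.297 + 1·0.125·0.0555 + 2·0.25·0.46 + 1·0.25·0.185 = 0.4316875.
0.4316875 > 0.34: the indirect benefit exceeds the cost.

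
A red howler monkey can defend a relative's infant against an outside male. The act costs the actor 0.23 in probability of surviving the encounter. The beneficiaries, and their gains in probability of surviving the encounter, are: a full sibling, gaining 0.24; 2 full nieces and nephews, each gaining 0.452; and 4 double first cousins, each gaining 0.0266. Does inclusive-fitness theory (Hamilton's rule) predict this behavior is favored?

Yes

Hamilton's rule: the trait is favored when the sum of r·B over every recipient exceeds the actor's cost C.
r to a full sibling = 1/2 (full sibs share both parents — two paths of length 2: r = 2·(1/2)^2 = 1/2).
r to a full niece or nephew = 1/4 (full aunt/uncle↔niece/nephew: two paths of length 3 through the shared grandparent pair: r = 2·(1/2)^3 = 1/4).
r to a double first cousin = 0.25 (double first cousins share both grandparent pairs — four paths of length 4: r = 4·(1/2)^4 = 1/4).
Summing one r·B term per recipient: 1·0.5·0.24 + 2·0.25·0.452 + 4·0.25·0.0266 = 0.3726.
0.3726 > 0.23: the indirect benefit exceeds the cost.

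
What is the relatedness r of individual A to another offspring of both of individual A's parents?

Each parent–offspring link contributes a factor of 1/2, and independent paths through distinct common ancestors add.
Full sibs share both parents — two paths of length 2: r = 2·(1/2)^2 = 1/2.

0.5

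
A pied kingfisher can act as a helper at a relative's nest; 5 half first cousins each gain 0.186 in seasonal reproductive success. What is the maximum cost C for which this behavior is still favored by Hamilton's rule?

r to a half first cousin = 0.0625 (half first cousins share one grandparent — one path of length 4: r = (1/2)^4 = 1/16).
Hamilton's rule: n·r·B > C, so the trait is favored while C < n·r·B = 5·0.0625·0.186 = 0.058125.

0.058125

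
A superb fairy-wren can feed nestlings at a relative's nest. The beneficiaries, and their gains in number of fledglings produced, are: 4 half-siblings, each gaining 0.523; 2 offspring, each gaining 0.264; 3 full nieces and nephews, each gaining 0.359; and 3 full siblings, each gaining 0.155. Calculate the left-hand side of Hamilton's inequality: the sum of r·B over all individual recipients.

1.28875

r to a half-sibling = 0.25 (half-sibs share one parent — one path of length 2: r = (1/2)^2 = 1/4).
r to an offspring = 0.5 (one parent–offspring link: r = (1/2)^1 = 1/2).
r to a full niece or nephew = 0.25 (full aunt/uncle↔niece/nephew: two paths of length 3 through the shared grandparent pair: r = 2·(1/2)^3 = 1/4).
r to a full sibling = 0.5 (full sibs share both parents — two paths of length 2: r = 2·(1/2)^2 = 1/2).
Summing one r·B term per recipient: 4·0.25·0.523 + 2·0.5·0.264 + 3·0.25·0.359 + 3·0.5·0.155 = 1.28875.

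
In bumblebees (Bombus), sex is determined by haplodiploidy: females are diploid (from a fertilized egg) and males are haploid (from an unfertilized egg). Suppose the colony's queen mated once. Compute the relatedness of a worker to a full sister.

Haplodiploid full sisters inherit their father's entire haploid genome identically (contributing 1/2) and on average half of their mother's contribution (1/2 · 1/2 = 1/4); r = 1/2 + 1/4 = 3/4.

0.75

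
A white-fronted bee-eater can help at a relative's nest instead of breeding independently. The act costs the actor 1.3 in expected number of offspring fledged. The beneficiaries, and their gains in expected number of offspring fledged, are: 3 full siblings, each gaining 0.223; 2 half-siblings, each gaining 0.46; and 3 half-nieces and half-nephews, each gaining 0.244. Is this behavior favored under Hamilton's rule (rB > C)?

No

Hamilton's rule: the trait is favored when the sum of r·B over every recipient exceeds the actor's cost C.
r to a full sibling = 0.5 (full sibs share both parents — two paths of length 2: r = 2·(1/2)^2 = 1/2).
r to a half-sibling = 0.25 (half-sibs share one parent — one path of length 2: r = (1/2)^2 = 1/4).
r to a half-niece or half-nephew = 1/8 (half-aunt/uncle↔niece/nephew: one path of length 3: r = (1/2)^3 = 1/8).
Summing one r·B term per recipient: 3·0.5·0.223 + 2·0.25·0.46 + 3·0.125·0.244 = 0.656.
0.656 < 1.3: the indirect benefit is less than the cost.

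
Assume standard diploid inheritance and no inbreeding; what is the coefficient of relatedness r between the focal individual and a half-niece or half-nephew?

0.125

Each parent–offspring link contributes a factor of 1/2, and independent paths through distinct common ancestors add.
Half-aunt/uncle↔niece/nephew: one path of length 3: r = (1/2)^3 = 1/8.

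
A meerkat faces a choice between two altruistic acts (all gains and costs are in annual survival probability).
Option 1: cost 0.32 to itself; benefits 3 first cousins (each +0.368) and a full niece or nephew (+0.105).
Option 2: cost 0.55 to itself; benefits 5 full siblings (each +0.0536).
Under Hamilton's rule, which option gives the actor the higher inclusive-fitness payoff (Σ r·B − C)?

Option 1

Option 1: r to a first cousin = 0.125.
Option 1: r to a full niece or nephew = 0.25.
Option 1: Σ r·B − C = (3·0.125·0.368 + 1·0.25·0.105) − 0.32 = -0.15575.
Option 2: r to a full sibling = 0.5.
Option 2: Σ r·B − C = (5·0.5·0.0536) − 0.55 = -0.416.
Option 1 has the higher net inclusive-fitness payoff.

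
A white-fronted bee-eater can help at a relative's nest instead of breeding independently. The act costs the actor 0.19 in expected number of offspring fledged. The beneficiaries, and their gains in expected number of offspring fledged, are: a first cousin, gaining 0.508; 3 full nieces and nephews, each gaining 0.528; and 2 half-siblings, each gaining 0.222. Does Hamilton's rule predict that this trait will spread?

Yes

Hamilton's rule: the trait is favored when the sum of r·B over every recipient exceeds the actor's cost C.
r to a first cousin = 0.125 (first cousins share one grandparent pair — two paths of length 4: r = 2·(1/2)^4 = 1/8).
r to a full niece or nephew = 1/4 (full aunt/uncle↔niece/nephew: two paths of length 3 through the shared grandparent pair: r = 2·(1/2)^3 = 1/4).
r to a half-sibling = 1/4 (half-sibs share one parent — one path of length 2: r = (1/2)^2 = 1/4).
Summing one r·B term per recipient: 1·0.125·0.508 + 3·0.25·0.528 + 2·0.25·0.222 = 0.5705.
0.5705 > 0.19: the indirect benefit exceeds the cost.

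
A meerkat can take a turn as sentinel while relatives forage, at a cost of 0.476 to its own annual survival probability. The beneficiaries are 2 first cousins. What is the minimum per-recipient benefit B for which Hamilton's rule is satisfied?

1.904

r to a first cousin = 1/8 (first cousins share one grandparent pair — two paths of length 4: r = 2·(1/2)^4 = 1/8).
Hamilton's rule with n recipients of equal r: n·r·B > C, so B > C/(n·r) = 0.476/(2·0.125) = 1.904.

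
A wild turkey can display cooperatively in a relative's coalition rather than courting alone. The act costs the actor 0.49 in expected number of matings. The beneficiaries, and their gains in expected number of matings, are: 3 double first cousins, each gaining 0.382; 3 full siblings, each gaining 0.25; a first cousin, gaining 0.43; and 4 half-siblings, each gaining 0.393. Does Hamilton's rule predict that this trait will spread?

Hamilton's rule: the trait is favored when the sum of r·B over every recipient exceeds the actor's cost C.
r to a double first cousin = 0.25 (double first cousins share both grandparent pairs — four paths of length 4: r = 4·(1/2)^4 = 1/4).
r to a full sibling = 1/2 (full sibs share both parents — two paths of length 2: r = 2·(1/2)^2 = 1/2).
r to a first cousin = 1/8 (first cousins share one grandparent pair — two paths of length 4: r = 2·(1/2)^4 = 1/8).
r to a half-sibling = 1/4 (half-sibs share one parent — one path of length 2: r = (1/2)^2 = 1/4).
Summing one r·B term per recipient: 3·0.25·0.382 + 3·0.5·0.25 + 1·0.125·0.43 + 4·0.25·0.393 = 1.10825.
1.10825 > 0.49: the indirect benefit exceeds the cost.

Yes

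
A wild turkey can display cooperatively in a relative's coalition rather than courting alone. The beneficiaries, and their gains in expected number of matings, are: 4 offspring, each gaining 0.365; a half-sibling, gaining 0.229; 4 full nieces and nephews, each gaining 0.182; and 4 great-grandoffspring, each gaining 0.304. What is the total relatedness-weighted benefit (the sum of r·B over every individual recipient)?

1.12125

r to an offspring = 0.5 (one parent–offspring link: r = (1/2)^1 = 1/2).
r to a half-sibling = 1/4 (half-sibs share one parent — one path of length 2: r = (1/2)^2 = 1/4).
r to a full niece or nephew = 1/4 (full aunt/uncle↔niece/nephew: two paths of length 3 through the shared grandparent pair: r = 2·(1/2)^3 = 1/4).
r to a great-grandoffspring = 1/8 (three parent–offspring links: r = (1/2)^3 = 1/8).
Summing one r·B term per recipient: 4·0.5·0.365 + 1·0.25·0.229 + 4·0.25·0.182 + 4·0.125·0.304 = 1.12125.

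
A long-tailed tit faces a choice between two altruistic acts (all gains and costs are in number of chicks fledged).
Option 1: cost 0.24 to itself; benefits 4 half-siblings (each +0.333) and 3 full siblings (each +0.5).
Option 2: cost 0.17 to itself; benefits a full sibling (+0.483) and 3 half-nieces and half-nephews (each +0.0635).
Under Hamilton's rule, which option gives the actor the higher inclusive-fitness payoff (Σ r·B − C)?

Option 1: r to a half-sibling = 0.25.
Option 1: r to a full sibling = 0.5.
Option 1: Σ r·B − C = (4·0.25·0.333 + 3·0.5·0.5) − 0.24 = 0.843.
Option 2: r to a full sibling = 0.5.
Option 2: r to a half-niece or half-nephew = 0.125.
Option 2: Σ r·B − C = (1·0.5·0.483 + 3·0.125·0.0635) − 0.17 = 0.0953125.
Option 1 has the higher net inclusive-fitness payoff.

Option 1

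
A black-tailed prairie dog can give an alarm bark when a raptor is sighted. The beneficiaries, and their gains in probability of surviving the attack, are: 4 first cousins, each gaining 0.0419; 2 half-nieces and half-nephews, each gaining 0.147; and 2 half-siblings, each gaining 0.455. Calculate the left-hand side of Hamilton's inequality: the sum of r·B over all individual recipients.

0.2852

r to a first cousin = 1/8 (first cousins share one grandparent pair — two paths of length 4: r = 2·(1/2)^4 = 1/8).
r to a half-niece or half-nephew = 0.125 (half-aunt/uncle↔niece/nephew: one path of length 3: r = (1/2)^3 = 1/8).
r to a half-sibling = 1/4 (half-sibs share one parent — one path of length 2: r = (1/2)^2 = 1/4).
Summing one r·B term per recipient: 4·0.125·0.0419 + 2·0.125·0.147 + 2·0.25·0.455 = 0.2852.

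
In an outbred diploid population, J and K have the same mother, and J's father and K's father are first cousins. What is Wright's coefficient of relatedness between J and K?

0.28125

Independent pedigree routes through distinct common ancestors add.
J and K are related in two ways: half-sibs through their shared mother (r = 1/4) and second cousins through their fathers (r = 1/32).
r = 1/4 + 1/32 = 0.28125.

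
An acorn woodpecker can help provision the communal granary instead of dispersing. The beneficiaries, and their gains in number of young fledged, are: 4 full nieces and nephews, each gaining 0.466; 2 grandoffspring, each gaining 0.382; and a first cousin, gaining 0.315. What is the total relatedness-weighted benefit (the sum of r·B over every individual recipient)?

r to a full niece or nephew = 0.25 (full aunt/uncle↔niece/nephew: two paths of length 3 through the shared grandparent pair: r = 2·(1/2)^3 = 1/4).
r to a grandoffspring = 0.25 (two parent–offspring links: r = (1/2)^2 = 1/4).
r to a first cousin = 0.125 (first cousins share one grandparent pair — two paths of length 4: r = 2·(1/2)^4 = 1/8).
Summing one r·B term per recipient: 4·0.25·0.466 + 2·0.25·0.382 + 1·0.125·0.315 = 0.696375.

0.696375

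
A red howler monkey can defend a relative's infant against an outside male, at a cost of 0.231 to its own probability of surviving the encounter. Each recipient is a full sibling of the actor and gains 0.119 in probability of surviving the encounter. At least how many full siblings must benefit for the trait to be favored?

r to a full sibling = 1/2 (full sibs share both parents — two paths of length 2: r = 2·(1/2)^2 = 1/2).
Hamilton's rule: n·r·B > C  ⇒  n > C/(r·B) = 0.231/(0.5·0.119) = 3.882.
The smallest integer exceeding 3.882 is 4.

4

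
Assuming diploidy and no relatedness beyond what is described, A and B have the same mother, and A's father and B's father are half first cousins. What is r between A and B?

Relatedness sums over independent paths through distinct common ancestors.
A and B are related in two ways: half-sibs through their shared mother (r = 1/4) and half second cousins through their fathers (r = 1/64).
r = 1/4 + 1/64 = 0.265625.

0.265625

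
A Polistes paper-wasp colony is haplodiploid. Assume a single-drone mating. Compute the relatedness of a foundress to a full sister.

0.75

Haplodiploid full sisters inherit their father's entire haploid genome identically (contributing 1/2) and on average half of their mother's contribution (1/2 · 1/2 = 1/4); r = 1/2 + 1/4 = 3/4.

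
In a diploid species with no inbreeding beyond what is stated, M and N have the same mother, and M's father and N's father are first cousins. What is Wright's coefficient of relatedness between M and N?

0.28125

With two independent routes of shared ancestry, r is the sum of the two contributions.
M and N are related in two ways: half-sibs through their shared mother (r = 1/4) and second cousins through their fathers (r = 1/32).
r = 1/4 + 1/32 = 0.28125.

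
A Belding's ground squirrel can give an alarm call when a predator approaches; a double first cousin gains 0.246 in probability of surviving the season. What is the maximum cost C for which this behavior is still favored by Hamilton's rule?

r to a double first cousin = 1/4 (double first cousins share both grandparent pairs — four paths of length 4: r = 4·(1/2)^4 = 1/4).
Hamilton's rule: n·r·B > C, so the trait is favored while C < n·r·B = 1·0.25·0.246 = 0.0615.

0.0615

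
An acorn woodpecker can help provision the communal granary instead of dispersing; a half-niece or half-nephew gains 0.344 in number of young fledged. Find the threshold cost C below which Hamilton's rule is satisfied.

0.043

r to a half-niece or half-nephew = 0.125 (half-aunt/uncle↔niece/nephew: one path of length 3: r = (1/2)^3 = 1/8).
Hamilton's rule: n·r·B > C, so the trait is favored while C < n·r·B = 1·0.125·0.344 = 0.043.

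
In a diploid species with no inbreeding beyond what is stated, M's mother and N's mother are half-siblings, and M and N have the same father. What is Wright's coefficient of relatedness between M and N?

Independent pedigree routes through distinct common ancestors add.
M and N are related in two ways: half first cousins through their mothers (r = 1/16) and half-sibs through their shared father (r = 1/4).
r = 1/16 + 1/4 = 0.3125.

0.3125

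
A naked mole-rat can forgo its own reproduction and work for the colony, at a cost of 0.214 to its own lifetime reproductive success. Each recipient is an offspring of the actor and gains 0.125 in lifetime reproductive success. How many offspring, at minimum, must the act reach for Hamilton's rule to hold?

4

r to an offspring = 0.5 (one parent–offspring link: r = (1/2)^1 = 1/2).
Hamilton's rule: n·r·B > C  ⇒  n > C/(r·B) = 0.214/(0.5·0.125) = 3.424.
The smallest integer exceeding 3.424 is 4.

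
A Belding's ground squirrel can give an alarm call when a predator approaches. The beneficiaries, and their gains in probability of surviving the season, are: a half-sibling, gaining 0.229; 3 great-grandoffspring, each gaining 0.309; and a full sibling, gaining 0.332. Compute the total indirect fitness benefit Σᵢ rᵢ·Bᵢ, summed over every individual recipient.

r to a half-sibling = 0.25 (half-sibs share one parent — one path of length 2: r = (1/2)^2 = 1/4).
r to a great-grandoffspring = 1/8 (three parent–offspring links: r = (1/2)^3 = 1/8).
r to a full sibling = 0.5 (full sibs share both parents — two paths of length 2: r = 2·(1/2)^2 = 1/2).
Summing one r·B term per recipient: 1·0.25·0.229 + 3·0.125·0.309 + 1·0.5·0.332 = 0.339125.

0.339125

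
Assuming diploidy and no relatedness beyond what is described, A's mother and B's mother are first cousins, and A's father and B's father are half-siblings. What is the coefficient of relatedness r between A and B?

Independent pedigree routes through distinct common ancestors add.
A and B are related in two ways: second cousins through their mothers (r = 1/32) and half first cousins through their fathers (r = 1/16).
r = 1/32 + 1/16 = 0.09375.

0.09375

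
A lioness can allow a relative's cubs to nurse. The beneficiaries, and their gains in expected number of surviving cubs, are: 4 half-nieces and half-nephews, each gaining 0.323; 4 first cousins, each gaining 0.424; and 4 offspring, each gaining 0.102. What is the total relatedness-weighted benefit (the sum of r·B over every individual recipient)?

r to a half-niece or half-nephew = 1/8 (half-aunt/uncle↔niece/nephew: one path of length 3: r = (1/2)^3 = 1/8).
r to a first cousin = 0.125 (first cousins share one grandparent pair — two paths of length 4: r = 2·(1/2)^4 = 1/8).
r to an offspring = 0.5 (one parent–offspring link: r = (1/2)^1 = 1/2).
Summing one r·B term per recipient: 4·0.125·0.323 + 4·0.125·0.424 + 4·0.5·0.102 = 0.5775.

0.5775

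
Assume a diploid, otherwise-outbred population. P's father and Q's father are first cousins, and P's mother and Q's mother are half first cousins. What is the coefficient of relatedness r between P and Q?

Wright's path rule: contributions from independent ancestry routes add.
P and Q are related in two ways: second cousins through their fathers (r = 1/32) and half second cousins through their mothers (r = 1/64).
r = 1/32 + 1/64 = 0.046875.

0.046875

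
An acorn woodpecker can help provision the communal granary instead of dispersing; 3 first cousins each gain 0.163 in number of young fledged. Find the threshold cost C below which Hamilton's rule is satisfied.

0.061125

r to a first cousin = 1/8 (first cousins share one grandparent pair — two paths of length 4: r = 2·(1/2)^4 = 1/8).
Hamilton's rule: n·r·B > C, so the trait is favored while C < n·r·B = 3·0.125·0.163 = 0.061125.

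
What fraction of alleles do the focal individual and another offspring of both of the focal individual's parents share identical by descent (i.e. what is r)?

0.5

Each parent–offspring link contributes a factor of 1/2, and independent paths through distinct common ancestors add.
Full sibs share both parents — two paths of length 2: r = 2·(1/2)^2 = 1/2.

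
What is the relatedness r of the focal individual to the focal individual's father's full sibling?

0.25

Each parent–offspring link contributes a factor of 1/2, and independent paths through distinct common ancestors add.
Full aunt/uncle↔niece/nephew: two paths of length 3 through the shared grandparent pair: r = 2·(1/2)^3 = 1/4.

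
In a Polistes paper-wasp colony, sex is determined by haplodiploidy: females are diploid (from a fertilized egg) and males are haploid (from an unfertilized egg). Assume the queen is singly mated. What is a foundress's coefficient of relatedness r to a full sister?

0.75

Haplodiploid full sisters inherit their father's entire haploid genome identically (contributing 1/2) and on average half of their mother's contribution (1/2 · 1/2 = 1/4); r = 1/2 + 1/4 = 3/4.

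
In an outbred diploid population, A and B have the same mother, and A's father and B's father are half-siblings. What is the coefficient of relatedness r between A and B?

With two independent routes of shared ancestry, r is the sum of the two contributions.
A and B are related in two ways: half-sibs through their shared mother (r = 1/4) and half first cousins through their fathers (r = 1/16).
r = 1/4 + 1/16 = 0.3125.

0.3125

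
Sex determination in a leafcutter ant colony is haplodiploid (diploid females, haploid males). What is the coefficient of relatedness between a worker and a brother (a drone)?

0.25

Her haploid brother carries none of their father's genes and a random half of their mother's genome; that half matches the maternal half of her own genome with probability 1/2: r = 1/2 · 1/2 = 1/4.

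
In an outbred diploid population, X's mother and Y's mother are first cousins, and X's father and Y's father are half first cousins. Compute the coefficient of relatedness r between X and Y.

Relatedness sums over independent paths through distinct common ancestors.
X and Y are related in two ways: second cousins through their mothers (r = 1/32) and half second cousins through their fathers (r = 1/64).
r = 1/32 + 1/64 = 3/64 = 0.046875.

0.046875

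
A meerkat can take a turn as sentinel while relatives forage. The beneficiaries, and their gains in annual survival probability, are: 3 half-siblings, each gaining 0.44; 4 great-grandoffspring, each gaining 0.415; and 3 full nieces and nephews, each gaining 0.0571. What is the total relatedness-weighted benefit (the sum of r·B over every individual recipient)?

r to a half-sibling = 0.25 (half-sibs share one parent — one path of length 2: r = (1/2)^2 = 1/4).
r to a great-grandoffspring = 0.125 (three parent–offspring links: r = (1/2)^3 = 1/8).
r to a full niece or nephew = 1/4 (full aunt/uncle↔niece/nephew: two paths of length 3 through the shared grandparent pair: r = 2·(1/2)^3 = 1/4).
Summing one r·B term per recipient: 3·0.25·0.44 + 4·0.125·0.415 + 3·0.25·0.0571 = 0.580325.

0.580325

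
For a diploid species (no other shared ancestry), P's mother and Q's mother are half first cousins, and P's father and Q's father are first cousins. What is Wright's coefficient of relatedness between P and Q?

0.046875

Independent pedigree routes through distinct common ancestors add.
P and Q are related in two ways: half second cousins through their mothers (r = 1/64) and second cousins through their fathers (r = 1/32).
r = 1/64 + 1/32 = 0.046875.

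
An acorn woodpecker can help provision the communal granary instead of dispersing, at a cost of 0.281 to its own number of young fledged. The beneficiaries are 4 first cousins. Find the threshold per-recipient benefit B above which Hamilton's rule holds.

r to a first cousin = 1/8 (first cousins share one grandparent pair — two paths of length 4: r = 2·(1/2)^4 = 1/8).
Hamilton's rule with n recipients of equal r: n·r·B > C, so B > C/(n·r) = 0.281/(4·0.125) = 0.562.

0.562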